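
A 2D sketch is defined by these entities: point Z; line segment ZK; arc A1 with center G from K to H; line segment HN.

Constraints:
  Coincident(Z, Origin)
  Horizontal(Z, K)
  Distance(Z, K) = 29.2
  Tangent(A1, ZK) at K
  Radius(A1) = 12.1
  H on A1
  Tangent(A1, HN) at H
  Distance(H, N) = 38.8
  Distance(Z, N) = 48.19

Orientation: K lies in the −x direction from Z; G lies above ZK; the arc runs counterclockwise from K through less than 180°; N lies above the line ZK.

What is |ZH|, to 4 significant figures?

19.80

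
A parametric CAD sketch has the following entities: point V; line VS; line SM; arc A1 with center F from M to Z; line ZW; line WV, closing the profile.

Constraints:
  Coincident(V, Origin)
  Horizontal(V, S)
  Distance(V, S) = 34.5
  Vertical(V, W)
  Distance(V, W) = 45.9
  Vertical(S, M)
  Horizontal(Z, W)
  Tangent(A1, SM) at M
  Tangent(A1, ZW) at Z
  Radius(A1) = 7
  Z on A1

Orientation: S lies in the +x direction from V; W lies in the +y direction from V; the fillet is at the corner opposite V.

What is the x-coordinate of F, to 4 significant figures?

27.50

V and W share the same x with |VW| = 45.9 and W on the +y side, so W = (0.000, 45.90). The virtual corner opposite V is at (34.50, 45.90). A1 meets SM tangentially, so FM is at right angles to SM and the tangent condition forces FZ to be normal to ZW, with radius 7.0, so the center F sits 7.0 in from both sides at F = (27.50, 38.90). So F.x = 27.50.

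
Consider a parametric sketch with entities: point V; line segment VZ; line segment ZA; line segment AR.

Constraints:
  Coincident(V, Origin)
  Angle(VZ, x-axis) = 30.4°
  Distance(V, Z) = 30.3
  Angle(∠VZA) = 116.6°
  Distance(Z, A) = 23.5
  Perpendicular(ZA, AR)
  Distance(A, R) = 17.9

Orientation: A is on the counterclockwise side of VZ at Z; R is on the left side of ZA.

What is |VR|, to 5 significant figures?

38.190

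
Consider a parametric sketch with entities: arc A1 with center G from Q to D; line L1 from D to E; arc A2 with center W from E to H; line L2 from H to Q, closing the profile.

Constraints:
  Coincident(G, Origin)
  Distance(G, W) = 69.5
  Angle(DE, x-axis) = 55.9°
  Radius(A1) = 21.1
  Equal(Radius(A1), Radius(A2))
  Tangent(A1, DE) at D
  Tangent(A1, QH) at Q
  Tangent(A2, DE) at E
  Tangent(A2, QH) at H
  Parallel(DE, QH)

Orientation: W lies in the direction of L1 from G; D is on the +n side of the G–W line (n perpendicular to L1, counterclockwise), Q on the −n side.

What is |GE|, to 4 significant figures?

72.63

The slot axis is L1's direction at 55.9°, so u = (cos 55.9°, sin 55.9°) = (0.5606, 0.8281) and n = (−sin 55.9°, cos 55.9°) = (-0.8281, 0.5606). G is at the origin and W lies 69.5 along u from G, so W = 69.5·u = (38.96, 57.55). Tangency of A1 to both parallel lines with radius 21.1 puts D and Q at G ± 21.1·n: D = (-17.47, 11.83), Q = (17.47, -11.83). Equal radii place E and H the same way about W: E = W + 21.1·n = (21.49, 69.38), H = W − 21.1·n = (56.44, 45.72). Then |GE| = |E − G| = 72.63.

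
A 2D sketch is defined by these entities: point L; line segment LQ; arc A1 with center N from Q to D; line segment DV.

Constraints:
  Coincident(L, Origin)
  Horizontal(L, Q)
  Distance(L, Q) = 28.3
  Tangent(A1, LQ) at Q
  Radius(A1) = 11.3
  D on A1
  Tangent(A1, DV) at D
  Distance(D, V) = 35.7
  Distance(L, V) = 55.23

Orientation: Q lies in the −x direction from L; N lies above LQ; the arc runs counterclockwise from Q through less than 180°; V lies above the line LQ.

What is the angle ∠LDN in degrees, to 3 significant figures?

127°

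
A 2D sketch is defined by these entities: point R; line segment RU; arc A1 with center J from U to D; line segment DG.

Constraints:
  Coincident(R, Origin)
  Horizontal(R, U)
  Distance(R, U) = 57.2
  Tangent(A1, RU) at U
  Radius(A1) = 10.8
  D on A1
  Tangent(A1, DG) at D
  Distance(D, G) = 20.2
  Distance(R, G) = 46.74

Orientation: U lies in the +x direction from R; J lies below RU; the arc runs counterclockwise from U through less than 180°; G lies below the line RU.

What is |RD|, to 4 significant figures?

47.71

R is at the origin; RU is horizontal with |RU| = 57.2 and U on the +x side, so U = (57.20, 0.000). The tangent condition forces JU to be normal to RU, so J = U + (0, -10.8) = (57.20, -10.80). Since JD ⟂ DG (tangency), |JG| = √(10.8² + 20.2²) = 22.91 regardless of where D sits on A1. So G lies on both circle(R, 46.74) and circle(J, 22.91); the below-RU intersection is G = (39.37, -25.18). D is the foot of the tangent from G: D = (47.26, -6.586).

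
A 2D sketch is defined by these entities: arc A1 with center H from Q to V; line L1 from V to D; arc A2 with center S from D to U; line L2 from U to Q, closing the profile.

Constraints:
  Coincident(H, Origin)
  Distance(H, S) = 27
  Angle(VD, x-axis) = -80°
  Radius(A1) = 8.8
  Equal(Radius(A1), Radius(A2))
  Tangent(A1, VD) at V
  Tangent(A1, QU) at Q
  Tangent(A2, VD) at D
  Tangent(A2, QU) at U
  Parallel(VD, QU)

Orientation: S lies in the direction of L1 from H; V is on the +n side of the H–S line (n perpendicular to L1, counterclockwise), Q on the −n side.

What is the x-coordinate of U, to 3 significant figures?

-3.98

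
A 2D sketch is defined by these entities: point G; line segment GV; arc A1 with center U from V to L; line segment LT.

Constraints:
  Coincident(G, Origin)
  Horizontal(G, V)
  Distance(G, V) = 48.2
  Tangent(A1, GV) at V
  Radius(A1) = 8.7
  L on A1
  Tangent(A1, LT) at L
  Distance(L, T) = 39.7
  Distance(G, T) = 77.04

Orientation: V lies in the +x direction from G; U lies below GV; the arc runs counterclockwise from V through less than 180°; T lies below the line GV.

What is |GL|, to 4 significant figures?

42.75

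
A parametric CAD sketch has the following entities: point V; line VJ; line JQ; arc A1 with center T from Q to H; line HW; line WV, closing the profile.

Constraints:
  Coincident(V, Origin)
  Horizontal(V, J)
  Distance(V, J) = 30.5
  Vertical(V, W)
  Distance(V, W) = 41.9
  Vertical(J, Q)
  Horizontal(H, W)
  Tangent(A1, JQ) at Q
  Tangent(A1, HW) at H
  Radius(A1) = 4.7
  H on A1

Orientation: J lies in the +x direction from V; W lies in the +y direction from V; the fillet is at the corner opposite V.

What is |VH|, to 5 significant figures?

49.206

V is at the origin; VJ is horizontal with |VJ| = 30.5 and J on the +x side, so J = (30.500, 0.0000). VW is vertical with |VW| = 41.9 and W on the +y side, so W = (0.0000, 41.900). The virtual corner opposite V is at (30.500, 41.900). Since A1 is tangent to JQ there, TQ ⟂ JQ and A1 meets HW tangentially, so TH is at right angles to HW, with radius 4.7, so the center T sits 4.7 in from both sides at T = (25.800, 37.200). That places the tangent points at Q = (30.500, 37.200) on JQ and H = (25.800, 41.900) on HW. Then |VH| = |H − V| = 49.206.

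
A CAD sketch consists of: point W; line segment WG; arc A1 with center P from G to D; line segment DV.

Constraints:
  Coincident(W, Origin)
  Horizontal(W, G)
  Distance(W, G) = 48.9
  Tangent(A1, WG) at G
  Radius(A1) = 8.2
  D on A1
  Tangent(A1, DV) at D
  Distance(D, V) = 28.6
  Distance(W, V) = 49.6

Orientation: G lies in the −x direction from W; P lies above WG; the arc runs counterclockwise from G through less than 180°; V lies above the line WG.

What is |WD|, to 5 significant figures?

41.386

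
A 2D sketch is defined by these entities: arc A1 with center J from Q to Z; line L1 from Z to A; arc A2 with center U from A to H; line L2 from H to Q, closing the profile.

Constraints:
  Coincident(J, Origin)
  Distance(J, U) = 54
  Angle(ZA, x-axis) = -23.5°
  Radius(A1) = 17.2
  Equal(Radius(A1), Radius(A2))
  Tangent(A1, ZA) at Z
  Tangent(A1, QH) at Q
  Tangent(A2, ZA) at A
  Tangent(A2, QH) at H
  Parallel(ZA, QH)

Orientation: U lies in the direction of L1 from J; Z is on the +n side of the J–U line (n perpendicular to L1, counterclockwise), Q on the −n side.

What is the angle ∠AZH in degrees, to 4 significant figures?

32.50°

Tangency of A1 to both parallel lines with radius 17.2 puts Z and Q at J ± 17.2·n: Z = (6.858, 15.77), Q = (-6.858, -15.77). Equal radii place A and H the same way about U: A = U + 17.2·n = (56.38, -5.759), H = U − 17.2·n = (42.66, -37.31). Then cos ∠AZH = ZA·ZH / (|ZA||ZH|), giving 32.50°.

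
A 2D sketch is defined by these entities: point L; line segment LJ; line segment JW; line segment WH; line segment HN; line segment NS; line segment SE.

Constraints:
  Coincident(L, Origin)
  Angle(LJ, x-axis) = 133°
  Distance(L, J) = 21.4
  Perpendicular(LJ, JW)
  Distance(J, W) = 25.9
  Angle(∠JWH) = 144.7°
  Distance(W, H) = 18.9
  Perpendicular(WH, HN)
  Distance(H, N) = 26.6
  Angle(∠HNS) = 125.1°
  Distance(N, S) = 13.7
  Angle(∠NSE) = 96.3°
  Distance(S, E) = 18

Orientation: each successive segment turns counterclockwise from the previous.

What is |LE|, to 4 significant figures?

12.33

L is at the origin; LJ runs at 133.0° with length 21.4, so J = (-14.59, 15.65). LJ ⟂ JW, so JW runs at -137.0°; with |JW| = 25.9, W = (-33.54, -2.013). ∠JWH = 144.7° gives WH at -101.7° from the x-axis; with |WH| = 18.9, H = (-37.37, -20.52). The perpendicularity gives HN at right angles to WH, so HN runs at -11.70°; with |HN| = 26.6, N = (-11.32, -25.91). ∠HNS = 125.1° gives NS at 43.20° from the x-axis; with |NS| = 13.7, S = (-1.335, -16.54). ∠NSE = 96.3° gives SE at 126.9° from the x-axis; with |SE| = 18.0, E = (-12.14, -2.142). Then |LE| = |E − L| = 12.33.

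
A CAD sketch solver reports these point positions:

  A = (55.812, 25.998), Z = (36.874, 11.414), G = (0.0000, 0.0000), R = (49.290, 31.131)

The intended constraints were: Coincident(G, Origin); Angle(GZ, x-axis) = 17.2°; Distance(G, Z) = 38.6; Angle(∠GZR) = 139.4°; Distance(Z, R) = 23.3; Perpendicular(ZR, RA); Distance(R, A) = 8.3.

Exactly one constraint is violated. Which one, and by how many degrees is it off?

Perpendicular(ZR, RA) — off by 6.00°.

G = (0.00, 0.00) ✓; GZ at 17.20° ✓; |GZ| = 38.60 ✓; ∠GZR = 139.4° ✓; |ZR| = 23.30 ✓; ∠(ZR, RA) = 96.00° ✗; |RA| = 8.300 ✓.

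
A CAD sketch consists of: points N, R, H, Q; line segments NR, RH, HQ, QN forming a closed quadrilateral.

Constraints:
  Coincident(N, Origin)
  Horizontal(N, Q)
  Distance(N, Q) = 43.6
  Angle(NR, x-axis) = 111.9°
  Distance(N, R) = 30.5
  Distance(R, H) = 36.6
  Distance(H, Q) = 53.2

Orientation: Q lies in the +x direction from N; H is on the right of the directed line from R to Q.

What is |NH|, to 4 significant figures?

12.16

Checks: N.y = 0.00, Q.y = 0.00 ✓; |RH| = 36.60 ✓; |HQ| = 53.20 ✓.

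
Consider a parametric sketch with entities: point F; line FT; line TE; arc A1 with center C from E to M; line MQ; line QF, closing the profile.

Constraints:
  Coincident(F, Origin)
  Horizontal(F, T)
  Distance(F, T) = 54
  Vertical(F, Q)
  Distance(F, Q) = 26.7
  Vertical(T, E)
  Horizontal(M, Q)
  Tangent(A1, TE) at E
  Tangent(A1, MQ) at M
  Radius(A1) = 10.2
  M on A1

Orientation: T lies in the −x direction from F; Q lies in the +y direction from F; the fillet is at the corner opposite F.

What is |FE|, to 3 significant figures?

56.5

The virtual corner opposite F is at (-54.0, 26.7). Tangency of A1 to TE means the radius CE is perpendicular to TE and A1 meets MQ tangentially, so CM is at right angles to MQ, with radius 10.2, so the center C sits 10.2 in from both sides at C = (-43.8, 16.5). That places the tangent points at E = (-54.0, 16.5) on TE and M = (-43.8, 26.7) on MQ. Then |FE| = |E − F| = 56.5.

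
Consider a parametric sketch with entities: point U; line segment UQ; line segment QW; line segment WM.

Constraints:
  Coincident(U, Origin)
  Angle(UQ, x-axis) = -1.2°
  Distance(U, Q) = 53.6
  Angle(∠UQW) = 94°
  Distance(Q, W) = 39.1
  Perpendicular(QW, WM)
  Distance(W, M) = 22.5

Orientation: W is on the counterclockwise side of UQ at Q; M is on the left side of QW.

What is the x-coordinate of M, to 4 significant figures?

34.72

U is at the origin; UQ runs at -1.2° with length 53.6, so Q = 53.6·(cos -1.2°, sin -1.2°) = (53.59, -1.123). ∠UQW = 94.0°, so QW runs at -1.2° + (180° − 94.0°) = 84.80° from the x-axis; with |QW| = 39.1, W = Q + 39.1·(cos 84.80°, sin 84.80°) = (57.13, 37.82). QW ⟂ WM; with |WM| = 22.5 on the left of QW, M = W + 22.5·(-0.9959, 0.09063) = (34.72, 39.86). So M.x = 34.72.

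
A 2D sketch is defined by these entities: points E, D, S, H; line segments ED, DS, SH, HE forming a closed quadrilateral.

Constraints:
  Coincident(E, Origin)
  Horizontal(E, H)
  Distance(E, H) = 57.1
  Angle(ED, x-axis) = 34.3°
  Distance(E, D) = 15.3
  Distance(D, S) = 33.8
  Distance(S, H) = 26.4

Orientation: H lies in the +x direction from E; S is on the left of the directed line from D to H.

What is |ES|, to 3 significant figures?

48.9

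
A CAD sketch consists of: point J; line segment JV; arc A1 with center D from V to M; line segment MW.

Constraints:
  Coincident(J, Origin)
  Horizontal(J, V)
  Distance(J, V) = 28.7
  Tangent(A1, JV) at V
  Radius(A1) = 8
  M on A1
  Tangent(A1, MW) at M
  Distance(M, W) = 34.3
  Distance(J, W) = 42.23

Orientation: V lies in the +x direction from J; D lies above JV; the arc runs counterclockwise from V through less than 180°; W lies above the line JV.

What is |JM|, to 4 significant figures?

37.31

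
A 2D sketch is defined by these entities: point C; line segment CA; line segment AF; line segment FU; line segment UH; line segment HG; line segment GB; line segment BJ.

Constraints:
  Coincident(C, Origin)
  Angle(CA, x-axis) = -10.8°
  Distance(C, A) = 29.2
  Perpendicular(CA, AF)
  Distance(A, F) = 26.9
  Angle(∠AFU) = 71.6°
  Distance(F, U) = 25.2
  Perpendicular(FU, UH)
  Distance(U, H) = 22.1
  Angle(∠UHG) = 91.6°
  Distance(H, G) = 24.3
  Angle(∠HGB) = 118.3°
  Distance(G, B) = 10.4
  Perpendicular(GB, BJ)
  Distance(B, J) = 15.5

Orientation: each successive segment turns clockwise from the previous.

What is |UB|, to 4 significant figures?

32.53

C is at the origin; CA runs at -10.8° with length 29.2, so A = (28.68, -5.472). CA is perpendicular to AF, so AF runs at -100.8°; with |AF| = 26.9, F = (23.64, -31.90). ∠AFU = 71.6° gives FU at 150.8° from the x-axis; with |FU| = 25.2, U = (1.645, -19.60). The perpendicularity gives UH at right angles to FU, so UH runs at 60.80°; with |UH| = 22.1, H = (12.43, -0.3094). ∠UHG = 91.6° gives HG at -27.60° from the x-axis; with |HG| = 24.3, G = (33.96, -11.57). ∠HGB = 118.3° gives GB at -89.30° from the x-axis; with |GB| = 10.4, B = (34.09, -21.97). Then |UB| = |B − U| = 32.53.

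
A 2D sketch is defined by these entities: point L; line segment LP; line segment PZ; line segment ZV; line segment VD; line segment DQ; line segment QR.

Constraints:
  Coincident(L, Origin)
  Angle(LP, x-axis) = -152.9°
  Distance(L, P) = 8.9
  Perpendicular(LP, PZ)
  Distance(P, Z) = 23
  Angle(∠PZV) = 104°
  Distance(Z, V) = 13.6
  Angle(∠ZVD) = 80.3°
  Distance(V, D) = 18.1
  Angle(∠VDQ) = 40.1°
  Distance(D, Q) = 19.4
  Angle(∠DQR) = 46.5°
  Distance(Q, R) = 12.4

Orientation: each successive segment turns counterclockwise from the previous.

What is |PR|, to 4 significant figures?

26.00

L is at the origin; LP runs at -152.9° with length 8.9, so P = (-7.923, -4.054). LP ⟂ PZ, so PZ runs at -62.90°; with |PZ| = 23.0, Z = (2.555, -24.53). ∠PZV = 104.0° gives ZV at 13.10° from the x-axis; with |ZV| = 13.6, V = (15.80, -21.45). ∠ZVD = 80.3° gives VD at 112.8° from the x-axis; with |VD| = 18.1, D = (8.787, -4.761). ∠VDQ = 40.1° gives DQ at -107.3° from the x-axis; with |DQ| = 19.4, Q = (3.018, -23.28). ∠DQR = 46.5° gives QR at 26.20° from the x-axis; with |QR| = 12.4, R = (14.14, -17.81). Then |PR| = |R − P| = 26.00.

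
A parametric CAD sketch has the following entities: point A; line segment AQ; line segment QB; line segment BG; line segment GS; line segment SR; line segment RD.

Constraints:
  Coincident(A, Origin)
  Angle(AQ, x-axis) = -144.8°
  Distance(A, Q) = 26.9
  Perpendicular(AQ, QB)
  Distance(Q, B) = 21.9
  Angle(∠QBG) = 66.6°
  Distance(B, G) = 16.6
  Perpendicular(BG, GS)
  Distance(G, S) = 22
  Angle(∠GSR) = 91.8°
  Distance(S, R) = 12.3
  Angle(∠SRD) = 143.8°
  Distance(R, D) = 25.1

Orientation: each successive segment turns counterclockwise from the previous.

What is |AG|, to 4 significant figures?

19.25

A is at the origin; AQ runs at -144.8° with length 26.9, so Q = (-21.98, -15.51). The perpendicularity gives QB at right angles to AQ, so QB runs at -54.80°; with |QB| = 21.9, B = (-9.357, -33.40). ∠QBG = 66.6° gives BG at 58.60° from the x-axis; with |BG| = 16.6, G = (-0.7086, -19.23). Then |AG| = |G − A| = 19.25.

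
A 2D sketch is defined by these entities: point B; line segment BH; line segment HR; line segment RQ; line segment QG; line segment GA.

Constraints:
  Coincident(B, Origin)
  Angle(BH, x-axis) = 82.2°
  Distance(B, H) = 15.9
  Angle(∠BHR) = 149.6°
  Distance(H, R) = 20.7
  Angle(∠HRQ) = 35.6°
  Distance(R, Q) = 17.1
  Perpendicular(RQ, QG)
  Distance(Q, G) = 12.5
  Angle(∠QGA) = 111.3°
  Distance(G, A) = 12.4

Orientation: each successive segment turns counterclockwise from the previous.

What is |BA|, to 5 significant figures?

27.345

B is at the origin; BH runs at 82.2° with length 15.9, so H = (2.1579, 15.753). ∠BHR = 149.6° gives HR at 112.60° from the x-axis; with |HR| = 20.7, R = (-5.7970, 34.863). ∠HRQ = 35.6° gives RQ at -103.00° from the x-axis; with |RQ| = 17.1, Q = (-9.6437, 18.202). The perpendicularity gives QG at right angles to RQ, so QG runs at -13.000°; with |QG| = 12.5, G = (2.5359, 15.390). ∠QGA = 111.3° gives GA at 55.700° from the x-axis; with |GA| = 12.4, A = (9.5237, 25.633). Then |BA| = |A − B| = 27.345.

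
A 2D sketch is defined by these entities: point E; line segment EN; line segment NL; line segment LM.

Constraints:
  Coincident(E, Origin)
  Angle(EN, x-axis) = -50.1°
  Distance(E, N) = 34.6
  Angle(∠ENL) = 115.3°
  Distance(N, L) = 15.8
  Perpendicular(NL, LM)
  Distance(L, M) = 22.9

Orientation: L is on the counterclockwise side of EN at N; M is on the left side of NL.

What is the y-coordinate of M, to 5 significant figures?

-0.40068

E is at the origin; EN runs at -50.1° with length 34.6, so N = 34.6·(cos -50.1°, sin -50.1°) = (22.194, -26.544). ∠ENL = 115.3°, so NL runs at -50.1° + (180° − 115.3°) = 14.600° from the x-axis; with |NL| = 15.8, L = N + 15.8·(cos 14.600°, sin 14.600°) = (37.484, -22.561). NL is perpendicular to LM; with |LM| = 22.9 on the left of NL, M = L + 22.9·(-0.25207, 0.96771) = (31.712, -0.40068). So M.y = -0.40068.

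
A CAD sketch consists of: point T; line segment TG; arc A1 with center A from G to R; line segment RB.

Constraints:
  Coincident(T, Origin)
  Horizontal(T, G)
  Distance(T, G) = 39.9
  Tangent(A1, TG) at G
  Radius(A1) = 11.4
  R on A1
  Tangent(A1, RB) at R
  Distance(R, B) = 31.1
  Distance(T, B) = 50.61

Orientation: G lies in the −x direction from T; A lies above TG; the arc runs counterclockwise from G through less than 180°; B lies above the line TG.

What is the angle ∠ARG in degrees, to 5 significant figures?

45.597°

Checks: |AG| = 11.40 ✓; |AR| = 11.40 ✓; ∠(AR, RB) = 90.00° ✓; |RB| = 31.10 ✓; |TB| = 50.61 ✓.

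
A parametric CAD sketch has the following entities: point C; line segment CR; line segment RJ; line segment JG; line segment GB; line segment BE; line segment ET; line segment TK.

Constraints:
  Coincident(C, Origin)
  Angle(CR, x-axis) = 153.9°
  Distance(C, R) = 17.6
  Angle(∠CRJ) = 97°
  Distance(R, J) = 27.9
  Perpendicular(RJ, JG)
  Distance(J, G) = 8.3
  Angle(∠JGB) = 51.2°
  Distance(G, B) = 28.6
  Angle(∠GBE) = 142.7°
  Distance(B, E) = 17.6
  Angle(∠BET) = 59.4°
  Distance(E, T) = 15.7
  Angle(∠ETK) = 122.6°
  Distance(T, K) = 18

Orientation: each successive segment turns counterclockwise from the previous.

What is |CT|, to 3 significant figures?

43.8

C is at the origin; CR runs at 153.9° with length 17.6, so R = (-15.8, 7.74). ∠CRJ = 97.0° gives RJ at -123° from the x-axis; with |RJ| = 27.9, J = (-31.0, -15.6). RJ ⟂ JG, so JG runs at -33.1°; with |JG| = 8.3, G = (-24.1, -20.2). ∠JGB = 51.2° gives GB at 95.7° from the x-axis; with |GB| = 28.6, B = (-26.9, 8.30). ∠GBE = 142.7° gives BE at 133° from the x-axis; with |BE| = 17.6, E = (-38.9, 21.2). ∠BET = 59.4° gives ET at -106° from the x-axis; with |ET| = 15.7, T = (-43.4, 6.11). Then |CT| = |T − C| = 43.8.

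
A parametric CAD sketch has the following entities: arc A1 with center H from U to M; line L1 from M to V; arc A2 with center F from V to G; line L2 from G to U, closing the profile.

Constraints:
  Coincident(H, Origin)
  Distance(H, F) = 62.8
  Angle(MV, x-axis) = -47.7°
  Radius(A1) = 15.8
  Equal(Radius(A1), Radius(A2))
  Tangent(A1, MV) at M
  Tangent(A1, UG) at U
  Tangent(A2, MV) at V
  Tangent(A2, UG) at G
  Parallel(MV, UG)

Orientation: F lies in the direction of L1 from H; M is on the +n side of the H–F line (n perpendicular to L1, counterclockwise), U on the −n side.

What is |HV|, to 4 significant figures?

64.76

The slot axis is L1's direction at -47.7°, so u = (cos -47.7°, sin -47.7°) = (0.6730, -0.7396) and n = (−sin -47.7°, cos -47.7°) = (0.7396, 0.6730). H is at the origin and F lies 62.8 along u from H, so F = 62.8·u = (42.27, -46.45). Tangency of A1 to both parallel lines with radius 15.8 puts M and U at H ± 15.8·n: M = (11.69, 10.63), U = (-11.69, -10.63). Equal radii place V and G the same way about F: V = F + 15.8·n = (53.95, -35.82), G = F − 15.8·n = (30.58, -57.08). Then |HV| = |V − H| = 64.76.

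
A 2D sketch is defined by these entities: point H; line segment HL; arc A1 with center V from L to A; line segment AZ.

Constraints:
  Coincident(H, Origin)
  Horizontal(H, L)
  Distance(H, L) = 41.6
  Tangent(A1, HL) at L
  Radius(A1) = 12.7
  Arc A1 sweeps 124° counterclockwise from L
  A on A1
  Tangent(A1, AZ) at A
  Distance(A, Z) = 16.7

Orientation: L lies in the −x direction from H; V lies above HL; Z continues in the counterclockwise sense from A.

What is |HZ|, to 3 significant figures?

52.6

On A1, L sits at bearing -90° from V; a 124° counterclockwise sweep puts A at bearing 34°, so A = V + 12.7·(cos 34°, sin 34°) = (-31.1, 19.8). A1 meets AZ tangentially, so VA is at right angles to AZ, so AZ runs along (−sin 34°, cos 34°); with |AZ| = 16.7, Z = (-40.4, 33.6). Then |HZ| = |Z − H| = 52.6.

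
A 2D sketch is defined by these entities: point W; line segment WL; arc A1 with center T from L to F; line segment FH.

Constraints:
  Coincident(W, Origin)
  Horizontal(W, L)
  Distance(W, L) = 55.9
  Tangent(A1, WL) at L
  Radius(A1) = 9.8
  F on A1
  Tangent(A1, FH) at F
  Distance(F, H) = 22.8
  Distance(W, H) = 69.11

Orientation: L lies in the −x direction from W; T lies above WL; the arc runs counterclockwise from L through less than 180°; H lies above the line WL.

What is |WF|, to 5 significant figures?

50.000

W is at the origin; WL is horizontal with |WL| = 55.9 and L on the −x side, so L = (-55.900, 0.0000). A1 meets WL tangentially, so TL is at right angles to WL, so T = L + (0, 9.8) = (-55.900, 9.8000). Since TF ⟂ FH (tangency), |TH| = √(9.8² + 22.8²) = 24.817 regardless of where F sits on A1. So H lies on both circle(W, 69.11) and circle(T, 24.817); the above-WL intersection is H = (-60.012, 34.274). F is the foot of the tangent from H: F = (-47.662, 15.108).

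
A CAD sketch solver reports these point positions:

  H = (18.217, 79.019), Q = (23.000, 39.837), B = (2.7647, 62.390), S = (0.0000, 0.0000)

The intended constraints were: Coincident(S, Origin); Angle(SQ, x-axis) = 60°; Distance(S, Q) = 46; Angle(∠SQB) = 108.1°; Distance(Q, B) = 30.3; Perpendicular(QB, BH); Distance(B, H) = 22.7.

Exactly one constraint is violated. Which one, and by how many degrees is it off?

Perpendicular(QB, BH) — off by 5.20°.

S = (0.00, 0.00) ✓; SQ at 60.00° ✓; |SQ| = 46.00 ✓; ∠SQB = 108.1° ✓; |QB| = 30.30 ✓; ∠(QB, BH) = 84.80° ✗; |BH| = 22.70 ✓.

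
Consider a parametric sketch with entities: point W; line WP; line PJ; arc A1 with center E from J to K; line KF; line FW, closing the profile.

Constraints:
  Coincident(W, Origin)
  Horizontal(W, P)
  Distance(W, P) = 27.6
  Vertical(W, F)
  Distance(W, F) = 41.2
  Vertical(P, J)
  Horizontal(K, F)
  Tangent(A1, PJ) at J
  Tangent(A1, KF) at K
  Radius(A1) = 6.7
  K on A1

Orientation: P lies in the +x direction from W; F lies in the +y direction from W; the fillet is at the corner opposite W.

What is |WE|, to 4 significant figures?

40.34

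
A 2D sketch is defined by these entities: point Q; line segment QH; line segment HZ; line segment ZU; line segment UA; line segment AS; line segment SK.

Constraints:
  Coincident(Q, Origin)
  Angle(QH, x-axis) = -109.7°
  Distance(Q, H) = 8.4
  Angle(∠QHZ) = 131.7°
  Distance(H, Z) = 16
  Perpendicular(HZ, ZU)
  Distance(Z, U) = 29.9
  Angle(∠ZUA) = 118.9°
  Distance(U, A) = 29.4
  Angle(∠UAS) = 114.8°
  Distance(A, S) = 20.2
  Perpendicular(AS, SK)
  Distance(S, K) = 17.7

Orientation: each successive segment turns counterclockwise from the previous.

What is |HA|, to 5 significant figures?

45.171

Q is at the origin; QH runs at -109.7° with length 8.4, so H = (-2.8316, -7.9084). ∠QHZ = 131.7° gives HZ at -61.400° from the x-axis; with |HZ| = 16.0, Z = (4.8275, -21.956). The perpendicularity gives ZU at right angles to HZ, so ZU runs at 28.600°; with |ZU| = 29.9, U = (31.079, -7.6432). ∠ZUA = 118.9° gives UA at 89.700° from the x-axis; with |UA| = 29.4, A = (31.233, 21.756). Then |HA| = |A − H| = 45.171.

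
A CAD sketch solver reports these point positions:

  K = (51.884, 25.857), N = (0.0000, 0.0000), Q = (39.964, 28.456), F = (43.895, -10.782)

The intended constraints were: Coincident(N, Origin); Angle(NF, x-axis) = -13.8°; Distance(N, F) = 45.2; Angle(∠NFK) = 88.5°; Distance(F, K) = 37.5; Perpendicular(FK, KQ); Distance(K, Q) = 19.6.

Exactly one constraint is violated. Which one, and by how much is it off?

Distance(K, Q) = 19.6 — off by 7.40.

N = (0.00, 0.00) ✓; NF at -13.80° ✓; |NF| = 45.20 ✓; ∠NFK = 88.50° ✓; |FK| = 37.50 ✓; ∠(FK, KQ) = 90.00° ✓; |KQ| = 12.20 ✗.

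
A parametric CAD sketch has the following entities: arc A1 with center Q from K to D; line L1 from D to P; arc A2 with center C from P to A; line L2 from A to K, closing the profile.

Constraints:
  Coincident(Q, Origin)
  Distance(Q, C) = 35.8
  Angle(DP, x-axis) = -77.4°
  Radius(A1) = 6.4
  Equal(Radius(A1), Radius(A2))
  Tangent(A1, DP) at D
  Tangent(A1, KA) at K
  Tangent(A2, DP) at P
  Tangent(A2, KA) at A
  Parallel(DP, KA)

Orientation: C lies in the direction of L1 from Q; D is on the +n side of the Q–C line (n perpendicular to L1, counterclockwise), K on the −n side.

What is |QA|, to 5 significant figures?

36.368

The slot axis is L1's direction at -77.4°, so u = (cos -77.4°, sin -77.4°) = (0.21814, -0.97592) and n = (−sin -77.4°, cos -77.4°) = (0.97592, 0.21814). Q is at the origin and C lies 35.8 along u from Q, so C = 35.8·u = (7.8095, -34.938). Tangency of A1 to both parallel lines with radius 6.4 puts D and K at Q ± 6.4·n: D = (6.2459, 1.3961), K = (-6.2459, -1.3961). Equal radii place P and A the same way about C: P = C + 6.4·n = (14.055, -33.542), A = C − 6.4·n = (1.5637, -36.334). Then |QA| = |A − Q| = 36.368.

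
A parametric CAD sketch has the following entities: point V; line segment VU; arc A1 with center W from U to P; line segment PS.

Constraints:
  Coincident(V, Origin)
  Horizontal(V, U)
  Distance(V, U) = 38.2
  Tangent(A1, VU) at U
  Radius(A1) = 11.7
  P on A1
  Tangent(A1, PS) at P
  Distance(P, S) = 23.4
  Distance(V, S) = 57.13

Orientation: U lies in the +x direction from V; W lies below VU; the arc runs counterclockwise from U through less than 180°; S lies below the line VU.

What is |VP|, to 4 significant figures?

34.52

V is at the origin; VU is horizontal with |VU| = 38.2 and U on the +x side, so U = (38.20, 0.000). The tangent condition forces WU to be normal to VU, so W = U + (0, -11.7) = (38.20, -11.70). Since WP ⟂ PS (tangency), |WS| = √(11.7² + 23.4²) = 26.16 regardless of where P sits on A1. So S lies on both circle(V, 57.13) and circle(W, 26.16); the below-VU intersection is S = (43.20, -37.38). P is the foot of the tangent from S: P = (28.93, -18.84).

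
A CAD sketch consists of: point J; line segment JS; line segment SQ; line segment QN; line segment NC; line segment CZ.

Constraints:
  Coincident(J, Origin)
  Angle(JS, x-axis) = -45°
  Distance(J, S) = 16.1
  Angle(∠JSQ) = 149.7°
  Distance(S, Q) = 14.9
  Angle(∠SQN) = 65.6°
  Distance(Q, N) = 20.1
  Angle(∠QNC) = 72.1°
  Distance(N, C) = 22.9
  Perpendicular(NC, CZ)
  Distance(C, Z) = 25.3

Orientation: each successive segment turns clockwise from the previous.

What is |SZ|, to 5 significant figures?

17.175

∠QNC = 72.1° gives NC at 62.400° from the x-axis; with |NC| = 22.9, C = (5.9623, -2.1160). NC ⟂ CZ, so CZ runs at -27.600°; with |CZ| = 25.3, Z = (28.383, -13.837). Then |SZ| = |Z − S| = 17.175.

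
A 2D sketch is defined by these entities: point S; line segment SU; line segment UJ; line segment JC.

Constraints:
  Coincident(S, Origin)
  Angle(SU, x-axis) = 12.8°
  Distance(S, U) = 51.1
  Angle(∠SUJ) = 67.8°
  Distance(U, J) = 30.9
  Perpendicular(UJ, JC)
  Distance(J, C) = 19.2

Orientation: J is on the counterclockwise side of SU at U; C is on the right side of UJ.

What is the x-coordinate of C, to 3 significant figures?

47.8

S is at the origin; SU runs at 12.8° with length 51.1, so U = 51.1·(cos 12.8°, sin 12.8°) = (49.8, 11.3). ∠SUJ = 67.8°, so UJ runs at 12.8° + (180° − 67.8°) = 125° from the x-axis; with |UJ| = 30.9, J = U + 30.9·(cos 125°, sin 125°) = (32.1, 36.6). The perpendicularity gives JC at right angles to UJ; with |JC| = 19.2 on the right of UJ, C = J + 19.2·(0.819, 0.574) = (47.8, 47.6). So C.x = 47.8.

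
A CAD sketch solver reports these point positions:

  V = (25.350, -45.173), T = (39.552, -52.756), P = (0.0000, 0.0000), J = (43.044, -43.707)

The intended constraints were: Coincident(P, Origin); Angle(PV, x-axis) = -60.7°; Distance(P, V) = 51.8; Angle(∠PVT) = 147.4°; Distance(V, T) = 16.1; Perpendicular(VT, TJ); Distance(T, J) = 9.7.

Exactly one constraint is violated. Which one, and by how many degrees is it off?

Perpendicular(VT, TJ) — off by 7.00°.

P = (0.00, 0.00) ✓; PV at -60.70° ✓; |PV| = 51.80 ✓; ∠PVT = 147.4° ✓; |VT| = 16.10 ✓; ∠(VT, TJ) = 97.00° ✗; |TJ| = 9.699 ✓.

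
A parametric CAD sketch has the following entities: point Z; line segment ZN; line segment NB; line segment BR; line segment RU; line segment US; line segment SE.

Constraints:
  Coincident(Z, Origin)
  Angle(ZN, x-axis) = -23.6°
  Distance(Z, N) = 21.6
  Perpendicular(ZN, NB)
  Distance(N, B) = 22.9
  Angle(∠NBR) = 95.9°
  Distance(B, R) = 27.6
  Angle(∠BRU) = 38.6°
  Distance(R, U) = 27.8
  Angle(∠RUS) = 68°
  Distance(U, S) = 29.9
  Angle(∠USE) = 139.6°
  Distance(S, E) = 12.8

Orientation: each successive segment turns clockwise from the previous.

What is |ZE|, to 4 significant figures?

50.82

∠RUS = 68.0° gives US at -91.10° from the x-axis; with |US| = 29.9, S = (9.729, -41.22). ∠USE = 139.6° gives SE at -131.5° from the x-axis; with |SE| = 12.8, E = (1.247, -50.80). Then |ZE| = |E − Z| = 50.82.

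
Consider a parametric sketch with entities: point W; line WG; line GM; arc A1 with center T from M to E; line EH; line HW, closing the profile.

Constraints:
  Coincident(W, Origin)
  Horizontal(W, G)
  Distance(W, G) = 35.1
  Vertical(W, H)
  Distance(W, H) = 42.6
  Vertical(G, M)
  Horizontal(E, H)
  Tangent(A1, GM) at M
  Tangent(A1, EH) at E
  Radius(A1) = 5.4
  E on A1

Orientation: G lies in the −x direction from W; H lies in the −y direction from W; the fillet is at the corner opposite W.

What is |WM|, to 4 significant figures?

51.15

W is at the origin; WG is horizontal with |WG| = 35.1 and G on the −x side, so G = (-35.10, 0.000). WH is vertical with |WH| = 42.6 and H on the −y side, so H = (0.000, -42.60). The virtual corner opposite W is at (-35.10, -42.60). The tangent condition forces TM to be normal to GM and since A1 is tangent to EH there, TE ⟂ EH, with radius 5.4, so the center T sits 5.4 in from both sides at T = (-29.70, -37.20). That places the tangent points at M = (-35.10, -37.20) on GM and E = (-29.70, -42.60) on EH. Then |WM| = |M − W| = 51.15.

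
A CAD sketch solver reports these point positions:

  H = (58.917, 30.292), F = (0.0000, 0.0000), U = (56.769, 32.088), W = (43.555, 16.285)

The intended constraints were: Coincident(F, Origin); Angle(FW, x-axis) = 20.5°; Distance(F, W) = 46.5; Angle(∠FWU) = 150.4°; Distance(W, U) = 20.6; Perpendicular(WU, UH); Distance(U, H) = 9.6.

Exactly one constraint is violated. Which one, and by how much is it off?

Distance(U, H) = 9.6 — off by 6.80.

F = (0.00, 0.00) ✓; FW at 20.50° ✓; |FW| = 46.50 ✓; ∠FWU = 150.4° ✓; |WU| = 20.60 ✓; ∠(WU, UH) = 90.00° ✓; |UH| = 2.800 ✗.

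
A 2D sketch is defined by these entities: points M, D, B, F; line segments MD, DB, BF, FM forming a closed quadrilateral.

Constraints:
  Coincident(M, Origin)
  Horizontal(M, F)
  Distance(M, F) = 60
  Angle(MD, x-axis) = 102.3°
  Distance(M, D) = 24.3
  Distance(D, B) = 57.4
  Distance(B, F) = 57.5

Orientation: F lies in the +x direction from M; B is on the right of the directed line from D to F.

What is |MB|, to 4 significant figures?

33.24

M is at the origin; MF is horizontal with |MF| = 60.0 and F in +x, so F = (60.0, 0). MD runs at 102.3° with |MD| = 24.3, so D = (-5.177, 23.74). B is determined by |DB| = 57.4 and |BF| = 57.5 together: it lies at the intersection of circle(D, 57.4) and circle(F, 57.5). With |DF| = 69.37, the foot of the radical line on DF is 34.60 from D and the perpendicular offset is √(57.4² − 34.60²) = 45.80. Taking the right-of-DF solution: B = (11.66, -31.13).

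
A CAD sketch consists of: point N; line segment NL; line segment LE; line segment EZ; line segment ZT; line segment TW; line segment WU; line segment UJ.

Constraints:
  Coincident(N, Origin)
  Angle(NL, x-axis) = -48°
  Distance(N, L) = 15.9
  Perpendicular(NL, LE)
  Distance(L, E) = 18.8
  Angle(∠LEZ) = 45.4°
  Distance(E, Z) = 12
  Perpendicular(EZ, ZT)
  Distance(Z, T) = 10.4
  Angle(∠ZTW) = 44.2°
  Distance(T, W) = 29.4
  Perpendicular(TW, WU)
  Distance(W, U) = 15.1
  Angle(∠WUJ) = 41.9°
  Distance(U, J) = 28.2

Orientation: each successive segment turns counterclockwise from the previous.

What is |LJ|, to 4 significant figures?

14.33

N is at the origin; NL runs at -48.0° with length 15.9, so L = (10.64, -11.82). The perpendicularity gives LE at right angles to NL, so LE runs at 42.00°; with |LE| = 18.8, E = (24.61, 0.7637). ∠LEZ = 45.4° gives EZ at 176.6° from the x-axis; with |EZ| = 12.0, Z = (12.63, 1.475). EZ ⟂ ZT, so ZT runs at -93.40°; with |ZT| = 10.4, T = (12.01, -8.906). ∠ZTW = 44.2° gives TW at 42.40° from the x-axis; with |TW| = 29.4, W = (33.73, 10.92). The perpendicularity gives WU at right angles to TW, so WU runs at 132.4°; with |WU| = 15.1, U = (23.54, 22.07). ∠WUJ = 41.9° gives UJ at -89.50° from the x-axis; with |UJ| = 28.2, J = (23.79, -6.130). Then |LJ| = |J − L| = 14.33.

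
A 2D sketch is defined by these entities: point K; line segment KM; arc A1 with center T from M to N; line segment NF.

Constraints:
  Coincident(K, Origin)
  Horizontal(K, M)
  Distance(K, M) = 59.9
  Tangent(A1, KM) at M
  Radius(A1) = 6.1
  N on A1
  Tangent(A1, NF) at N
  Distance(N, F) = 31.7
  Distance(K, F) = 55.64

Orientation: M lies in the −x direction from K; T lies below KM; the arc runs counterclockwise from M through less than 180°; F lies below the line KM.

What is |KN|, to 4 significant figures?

65.32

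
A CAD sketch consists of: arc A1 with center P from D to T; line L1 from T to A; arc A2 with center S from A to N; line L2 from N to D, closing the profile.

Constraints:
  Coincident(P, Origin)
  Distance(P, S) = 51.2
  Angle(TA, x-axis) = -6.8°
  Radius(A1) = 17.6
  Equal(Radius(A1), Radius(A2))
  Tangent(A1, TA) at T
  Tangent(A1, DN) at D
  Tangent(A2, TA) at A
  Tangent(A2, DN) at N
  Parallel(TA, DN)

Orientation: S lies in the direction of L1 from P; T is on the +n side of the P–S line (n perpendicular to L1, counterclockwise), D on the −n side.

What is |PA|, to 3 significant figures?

54.1

Tangency of A1 to both parallel lines with radius 17.6 puts T and D at P ± 17.6·n: T = (2.08, 17.5), D = (-2.08, -17.5). Equal radii place A and N the same way about S: A = S + 17.6·n = (52.9, 11.4), N = S − 17.6·n = (48.8, -23.5). Then |PA| = |A − P| = 54.1.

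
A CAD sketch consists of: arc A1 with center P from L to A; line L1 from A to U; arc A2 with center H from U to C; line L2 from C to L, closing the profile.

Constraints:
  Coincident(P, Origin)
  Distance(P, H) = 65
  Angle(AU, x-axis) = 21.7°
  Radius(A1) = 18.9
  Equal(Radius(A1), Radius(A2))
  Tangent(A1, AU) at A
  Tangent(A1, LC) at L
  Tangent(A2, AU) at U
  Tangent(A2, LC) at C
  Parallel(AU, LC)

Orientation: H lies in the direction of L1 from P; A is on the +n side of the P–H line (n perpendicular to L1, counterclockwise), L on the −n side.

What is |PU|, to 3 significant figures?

67.7

Tangency of A1 to both parallel lines with radius 18.9 puts A and L at P ± 18.9·n: A = (-6.99, 17.6), L = (6.99, -17.6). Equal radii place U and C the same way about H: U = H + 18.9·n = (53.4, 41.6), C = H − 18.9·n = (67.4, 6.47). Then |PU| = |U − P| = 67.7.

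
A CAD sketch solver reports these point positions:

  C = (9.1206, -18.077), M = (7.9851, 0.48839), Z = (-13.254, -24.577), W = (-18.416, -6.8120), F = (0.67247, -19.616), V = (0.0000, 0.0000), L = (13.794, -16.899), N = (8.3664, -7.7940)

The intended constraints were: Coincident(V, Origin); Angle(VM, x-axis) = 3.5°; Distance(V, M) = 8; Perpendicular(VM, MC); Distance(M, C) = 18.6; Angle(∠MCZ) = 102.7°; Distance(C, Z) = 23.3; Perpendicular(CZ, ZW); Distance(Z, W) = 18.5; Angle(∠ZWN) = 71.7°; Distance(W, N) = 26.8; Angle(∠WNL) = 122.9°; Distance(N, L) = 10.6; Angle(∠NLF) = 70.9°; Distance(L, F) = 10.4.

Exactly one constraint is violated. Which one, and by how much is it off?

Distance(L, F) = 10.4 — off by 3.00.

V = (0.00, 0.00) ✓; VM at 3.500° ✓; |VM| = 8.000 ✓; ∠(VM, MC) = 90.00° ✓; |MC| = 18.60 ✓; ∠MCZ = 102.7° ✓; |CZ| = 23.30 ✓; ∠(CZ, ZW) = 90.00° ✓; |ZW| = 18.50 ✓; ∠ZWN = 71.70° ✓; |WN| = 26.80 ✓; ∠WNL = 122.9° ✓; |NL| = 10.60 ✓; ∠NLF = 70.90° ✓; |LF| = 13.40 ✗.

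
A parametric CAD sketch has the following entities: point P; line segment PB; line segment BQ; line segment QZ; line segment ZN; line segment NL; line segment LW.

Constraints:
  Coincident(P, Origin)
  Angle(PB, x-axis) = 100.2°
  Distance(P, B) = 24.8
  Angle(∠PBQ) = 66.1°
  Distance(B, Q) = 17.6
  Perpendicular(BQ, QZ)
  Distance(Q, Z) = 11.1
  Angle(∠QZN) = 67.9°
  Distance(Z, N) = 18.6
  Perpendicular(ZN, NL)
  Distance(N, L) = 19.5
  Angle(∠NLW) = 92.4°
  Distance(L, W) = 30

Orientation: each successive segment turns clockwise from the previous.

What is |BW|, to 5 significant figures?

36.153

ZN is perpendicular to NL, so NL runs at 54.200°; with |NL| = 19.5, L = (6.3995, 36.151). ∠NLW = 92.4° gives LW at -33.400° from the x-axis; with |LW| = 30.0, W = (31.445, 19.637). Then |BW| = |W − B| = 36.153.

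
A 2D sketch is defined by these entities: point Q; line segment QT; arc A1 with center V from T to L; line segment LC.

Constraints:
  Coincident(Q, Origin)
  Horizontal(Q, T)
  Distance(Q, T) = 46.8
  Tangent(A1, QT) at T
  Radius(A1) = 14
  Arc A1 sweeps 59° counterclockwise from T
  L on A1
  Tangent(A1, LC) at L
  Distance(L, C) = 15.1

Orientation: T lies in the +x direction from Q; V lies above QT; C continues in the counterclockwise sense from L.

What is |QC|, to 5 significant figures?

69.440

On A1, T sits at bearing -90° from V; a 59° counterclockwise sweep puts L at bearing -31°, so L = V + 14.0·(cos -31°, sin -31°) = (58.800, 6.7895). Tangency of A1 to LC means the radius VL is perpendicular to LC, so LC runs along (−sin -31°, cos -31°); with |LC| = 15.1, C = (66.577, 19.733). Then |QC| = |C − Q| = 69.440.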